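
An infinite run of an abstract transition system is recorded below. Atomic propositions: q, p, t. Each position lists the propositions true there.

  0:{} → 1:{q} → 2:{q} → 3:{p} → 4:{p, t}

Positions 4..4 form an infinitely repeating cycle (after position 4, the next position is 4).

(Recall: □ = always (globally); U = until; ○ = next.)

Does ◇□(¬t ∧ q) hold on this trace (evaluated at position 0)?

□(¬t ∧ q) is false at every position 0..4, so it never becomes true and ◇□(¬t ∧ q) fails.

Does not hold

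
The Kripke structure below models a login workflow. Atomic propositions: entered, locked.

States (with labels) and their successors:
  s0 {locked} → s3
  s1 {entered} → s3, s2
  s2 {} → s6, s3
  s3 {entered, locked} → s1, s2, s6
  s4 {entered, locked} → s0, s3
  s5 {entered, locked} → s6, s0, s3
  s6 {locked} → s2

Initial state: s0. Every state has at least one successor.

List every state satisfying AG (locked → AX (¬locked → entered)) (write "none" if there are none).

none

States satisfying locked → AX (¬locked → entered): {s0, s1, s2, s4, s5}.
States satisfying AG (locked → AX (¬locked → entered)): ∅.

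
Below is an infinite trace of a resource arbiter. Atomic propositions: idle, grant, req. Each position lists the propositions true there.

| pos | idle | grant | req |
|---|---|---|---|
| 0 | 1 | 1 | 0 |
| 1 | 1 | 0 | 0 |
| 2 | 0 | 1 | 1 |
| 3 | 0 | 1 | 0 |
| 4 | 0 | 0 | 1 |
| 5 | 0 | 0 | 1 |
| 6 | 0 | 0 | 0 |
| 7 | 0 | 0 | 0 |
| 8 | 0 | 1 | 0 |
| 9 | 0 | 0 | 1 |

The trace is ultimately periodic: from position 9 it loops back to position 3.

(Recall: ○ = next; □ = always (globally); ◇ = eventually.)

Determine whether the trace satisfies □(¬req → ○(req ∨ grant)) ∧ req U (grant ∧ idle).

¬req → ○(req ∨ grant) must hold at every position from 0 onward. It fails at position 0, so □(¬req → ○(req ∨ grant)) is false.
Positions where ¬req holds: 0, 1, 3, 6, 7, 8.
Check ○(req ∨ grant) at each: 0→fails, 1→ok, 3→ok, 6→fails, 7→ok, 8→ok.
Walking from position 0: grant ∧ idle first holds at position 0, and req holds at every earlier position along the way, so req U (grant ∧ idle) holds.
At position 0: □(¬req → ○(req ∨ grant)) is false; req U (grant ∧ idle) is true; so □(¬req → ○(req ∨ grant)) ∧ req U (grant ∧ idle) is false.

Does not hold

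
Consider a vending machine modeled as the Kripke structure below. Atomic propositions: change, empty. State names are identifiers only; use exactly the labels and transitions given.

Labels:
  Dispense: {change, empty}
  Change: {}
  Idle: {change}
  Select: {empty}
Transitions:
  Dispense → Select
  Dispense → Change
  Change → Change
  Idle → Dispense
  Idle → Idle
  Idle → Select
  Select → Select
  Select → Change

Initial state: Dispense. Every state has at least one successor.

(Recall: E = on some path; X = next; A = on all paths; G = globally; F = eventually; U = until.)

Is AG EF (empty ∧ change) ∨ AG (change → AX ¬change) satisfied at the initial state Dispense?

States satisfying EF (empty ∧ change): {Dispense, Idle}.
States satisfying AG EF (empty ∧ change): ∅.
States satisfying change → AX ¬change: {Dispense, Change, Select}.
States satisfying AG (change → AX ¬change): {Dispense, Change, Select}.
States satisfying AG EF (empty ∧ change) ∨ AG (change → AX ¬change): {Dispense, Change, Select}.
Dispense ∈ Sat(AG EF (empty ∧ change) ∨ AG (change → AX ¬change)).

Yes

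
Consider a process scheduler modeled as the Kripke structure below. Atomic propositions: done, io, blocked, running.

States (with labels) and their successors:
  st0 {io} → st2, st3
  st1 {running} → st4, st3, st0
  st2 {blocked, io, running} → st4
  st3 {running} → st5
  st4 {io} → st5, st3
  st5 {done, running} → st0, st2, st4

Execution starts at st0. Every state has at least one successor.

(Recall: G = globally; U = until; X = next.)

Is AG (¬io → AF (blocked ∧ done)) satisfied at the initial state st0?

Does not hold

States satisfying ¬io → AF (blocked ∧ done): {st0, st2, st4}.
States satisfying AG (¬io → AF (blocked ∧ done)): ∅.
st3 is reachable from st0 and violates ¬io → AF (blocked ∧ done), so AG fails at st0.
st0 ∉ Sat(AG (¬io → AF (blocked ∧ done))).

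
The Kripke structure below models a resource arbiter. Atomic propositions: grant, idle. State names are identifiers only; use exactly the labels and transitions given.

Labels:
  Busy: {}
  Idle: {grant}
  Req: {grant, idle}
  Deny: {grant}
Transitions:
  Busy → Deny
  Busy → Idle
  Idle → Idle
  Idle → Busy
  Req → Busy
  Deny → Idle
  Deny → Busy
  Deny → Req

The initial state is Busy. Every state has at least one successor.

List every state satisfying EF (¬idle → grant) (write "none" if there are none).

States satisfying ¬idle → grant: {Idle, Req, Deny}.
States satisfying EF (¬idle → grant): {Busy, Idle, Req, Deny}.

{Busy, Idle, Req, Deny}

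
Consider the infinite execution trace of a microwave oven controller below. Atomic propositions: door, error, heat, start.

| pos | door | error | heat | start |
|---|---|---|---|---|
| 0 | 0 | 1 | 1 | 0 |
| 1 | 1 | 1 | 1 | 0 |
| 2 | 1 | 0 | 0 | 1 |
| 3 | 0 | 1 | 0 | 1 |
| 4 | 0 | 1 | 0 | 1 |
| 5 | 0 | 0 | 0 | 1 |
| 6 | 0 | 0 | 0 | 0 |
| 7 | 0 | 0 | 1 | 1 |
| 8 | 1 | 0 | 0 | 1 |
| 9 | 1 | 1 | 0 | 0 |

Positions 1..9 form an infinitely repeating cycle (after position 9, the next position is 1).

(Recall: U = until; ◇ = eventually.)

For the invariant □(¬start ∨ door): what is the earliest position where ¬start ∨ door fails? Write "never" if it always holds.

3

Check ¬start ∨ door at each position in order: 0 ✓, 1 ✓, 2 ✓.
At position 3 the labels are {error, start}, so ¬start ∨ door is false there. This is the first violation.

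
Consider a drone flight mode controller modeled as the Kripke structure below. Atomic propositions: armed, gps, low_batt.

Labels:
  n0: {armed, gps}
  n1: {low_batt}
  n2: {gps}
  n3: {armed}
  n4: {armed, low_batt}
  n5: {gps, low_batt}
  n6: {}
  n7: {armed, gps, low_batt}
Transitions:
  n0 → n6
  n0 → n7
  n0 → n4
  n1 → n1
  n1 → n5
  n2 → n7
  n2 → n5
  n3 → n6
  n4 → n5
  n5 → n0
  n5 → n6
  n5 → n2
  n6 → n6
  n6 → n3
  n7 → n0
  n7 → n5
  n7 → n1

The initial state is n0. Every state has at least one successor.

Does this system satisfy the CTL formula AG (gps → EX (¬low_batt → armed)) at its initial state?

States satisfying gps → EX (¬low_batt → armed): {n0, n1, n2, n3, n4, n5, n6, n7}.
States satisfying AG (gps → EX (¬low_batt → armed)): {n0, n1, n2, n3, n4, n5, n6, n7}.
Every state reachable from n0 satisfies gps → EX (¬low_batt → armed).
n0 ∈ Sat(AG (gps → EX (¬low_batt → armed))).

Holds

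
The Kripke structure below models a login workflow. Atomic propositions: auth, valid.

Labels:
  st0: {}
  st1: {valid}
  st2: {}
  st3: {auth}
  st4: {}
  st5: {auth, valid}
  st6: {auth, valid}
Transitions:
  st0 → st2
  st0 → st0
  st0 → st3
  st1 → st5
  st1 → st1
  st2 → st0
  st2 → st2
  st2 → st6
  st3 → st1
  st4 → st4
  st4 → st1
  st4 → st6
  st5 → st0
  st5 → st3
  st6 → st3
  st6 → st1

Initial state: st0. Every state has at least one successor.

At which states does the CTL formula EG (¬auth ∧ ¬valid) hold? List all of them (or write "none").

{st0, st2, st4}

States satisfying ¬auth ∧ ¬valid: {st0, st2, st4}.
States satisfying EG (¬auth ∧ ¬valid): {st0, st2, st4}.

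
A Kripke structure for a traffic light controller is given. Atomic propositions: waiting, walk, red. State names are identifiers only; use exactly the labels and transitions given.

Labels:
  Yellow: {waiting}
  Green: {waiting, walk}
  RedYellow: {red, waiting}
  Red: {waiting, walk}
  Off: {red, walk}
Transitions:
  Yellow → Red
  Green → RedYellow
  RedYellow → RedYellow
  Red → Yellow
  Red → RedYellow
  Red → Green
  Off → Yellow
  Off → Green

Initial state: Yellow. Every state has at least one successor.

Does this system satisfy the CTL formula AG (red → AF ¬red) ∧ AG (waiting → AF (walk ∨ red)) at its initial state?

States satisfying red → AF ¬red: {Yellow, Green, Red, Off}.
States satisfying AG (red → AF ¬red): ∅.
States satisfying waiting → AF (walk ∨ red): {Yellow, Green, RedYellow, Red, Off}.
States satisfying AG (waiting → AF (walk ∨ red)): {Yellow, Green, RedYellow, Red, Off}.
States satisfying AG (red → AF ¬red) ∧ AG (waiting → AF (walk ∨ red)): ∅.
Yellow ∉ Sat(AG (red → AF ¬red) ∧ AG (waiting → AF (walk ∨ red))).

No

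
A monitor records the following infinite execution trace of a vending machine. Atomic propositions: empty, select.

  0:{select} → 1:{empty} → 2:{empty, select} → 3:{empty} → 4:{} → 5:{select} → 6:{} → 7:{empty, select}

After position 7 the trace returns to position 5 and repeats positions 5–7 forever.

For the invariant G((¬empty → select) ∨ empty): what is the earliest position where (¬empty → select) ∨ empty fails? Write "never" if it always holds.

4

Check (¬empty → select) ∨ empty at each position in order: 0 ✓, 1 ✓, 2 ✓, 3 ✓.
At position 4 the labels are {}, so (¬empty → select) ∨ empty is false there. This is the first violation.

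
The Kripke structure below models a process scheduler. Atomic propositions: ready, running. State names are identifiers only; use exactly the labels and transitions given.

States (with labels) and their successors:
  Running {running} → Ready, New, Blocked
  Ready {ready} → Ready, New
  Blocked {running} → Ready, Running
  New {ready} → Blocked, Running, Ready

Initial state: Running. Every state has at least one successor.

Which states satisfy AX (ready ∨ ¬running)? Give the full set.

States satisfying ready ∨ ¬running: {Ready, New}.
States satisfying AX (ready ∨ ¬running): {Ready}.

{Ready}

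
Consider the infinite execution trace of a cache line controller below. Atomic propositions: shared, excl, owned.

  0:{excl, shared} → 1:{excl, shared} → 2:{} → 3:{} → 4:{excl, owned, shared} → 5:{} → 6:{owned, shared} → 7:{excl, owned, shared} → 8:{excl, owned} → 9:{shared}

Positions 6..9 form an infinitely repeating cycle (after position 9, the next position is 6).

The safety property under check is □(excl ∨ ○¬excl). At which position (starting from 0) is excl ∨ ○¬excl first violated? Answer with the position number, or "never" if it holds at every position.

3

Check excl ∨ ○¬excl at each position in order: 0 ✓, 1 ✓, 2 ✓.
At position 3 the labels are {} and the next position 4 has {excl, owned, shared}, so excl ∨ ○¬excl is false there. This is the first violation.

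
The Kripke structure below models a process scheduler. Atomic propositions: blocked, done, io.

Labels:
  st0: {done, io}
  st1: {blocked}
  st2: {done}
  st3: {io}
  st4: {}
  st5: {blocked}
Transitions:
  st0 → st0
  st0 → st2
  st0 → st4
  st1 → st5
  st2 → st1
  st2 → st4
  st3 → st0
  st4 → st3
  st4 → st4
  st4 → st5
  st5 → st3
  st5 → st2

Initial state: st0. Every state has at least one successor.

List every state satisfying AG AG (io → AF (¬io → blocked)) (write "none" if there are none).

States satisfying AG (io → AF (¬io → blocked)): {st0, st1, st2, st3, st4, st5}.
States satisfying AG AG (io → AF (¬io → blocked)): {st0, st1, st2, st3, st4, st5}.

{st0, st1, st2, st3, st4, st5}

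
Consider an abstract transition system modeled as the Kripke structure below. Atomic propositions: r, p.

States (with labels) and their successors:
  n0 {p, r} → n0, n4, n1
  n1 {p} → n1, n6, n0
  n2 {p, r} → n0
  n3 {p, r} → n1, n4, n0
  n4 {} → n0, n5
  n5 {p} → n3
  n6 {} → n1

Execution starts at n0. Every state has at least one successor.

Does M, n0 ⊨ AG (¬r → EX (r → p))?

States satisfying ¬r → EX (r → p): {n0, n1, n2, n3, n4, n5, n6}.
States satisfying AG (¬r → EX (r → p)): {n0, n1, n2, n3, n4, n5, n6}.
Every state reachable from n0 satisfies ¬r → EX (r → p).
n0 ∈ Sat(AG (¬r → EX (r → p))).

Satisfied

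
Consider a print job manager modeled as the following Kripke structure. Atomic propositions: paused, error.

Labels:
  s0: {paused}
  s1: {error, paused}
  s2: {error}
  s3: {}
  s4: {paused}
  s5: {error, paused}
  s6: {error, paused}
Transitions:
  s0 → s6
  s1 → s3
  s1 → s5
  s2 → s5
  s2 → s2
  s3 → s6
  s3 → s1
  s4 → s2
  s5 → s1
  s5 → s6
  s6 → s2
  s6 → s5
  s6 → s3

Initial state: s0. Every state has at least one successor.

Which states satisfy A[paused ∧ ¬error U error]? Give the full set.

{s0, s1, s2, s4, s5, s6}

States satisfying paused ∧ ¬error: {s0, s4}.
States satisfying error: {s1, s2, s5, s6}.
States satisfying A[paused ∧ ¬error U error]: {s0, s1, s2, s4, s5, s6}.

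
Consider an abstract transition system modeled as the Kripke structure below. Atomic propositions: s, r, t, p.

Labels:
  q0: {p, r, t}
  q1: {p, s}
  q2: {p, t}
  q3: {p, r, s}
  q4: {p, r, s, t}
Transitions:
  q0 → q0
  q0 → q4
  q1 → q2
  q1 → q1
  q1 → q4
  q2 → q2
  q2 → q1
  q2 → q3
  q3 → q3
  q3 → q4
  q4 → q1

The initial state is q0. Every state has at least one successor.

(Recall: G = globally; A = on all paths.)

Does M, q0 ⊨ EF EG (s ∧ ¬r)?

Yes

States satisfying EG (s ∧ ¬r): {q1}.
States satisfying EF EG (s ∧ ¬r): {q0, q1, q2, q3, q4}.
Some path from q0 reaches a state where EG (s ∧ ¬r) holds.
q0 ∈ Sat(EF EG (s ∧ ¬r)).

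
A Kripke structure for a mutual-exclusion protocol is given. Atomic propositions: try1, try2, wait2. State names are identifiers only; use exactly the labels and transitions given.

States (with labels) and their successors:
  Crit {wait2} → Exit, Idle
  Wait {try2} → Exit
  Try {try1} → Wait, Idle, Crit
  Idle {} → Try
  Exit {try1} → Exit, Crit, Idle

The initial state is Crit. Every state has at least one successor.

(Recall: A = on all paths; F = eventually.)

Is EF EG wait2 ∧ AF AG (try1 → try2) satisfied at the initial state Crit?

States satisfying EG wait2: ∅.
States satisfying EF EG wait2: ∅.
States satisfying AG (try1 → try2): ∅.
States satisfying AF AG (try1 → try2): ∅.
States satisfying EF EG wait2 ∧ AF AG (try1 → try2): ∅.
Crit ∉ Sat(EF EG wait2 ∧ AF AG (try1 → try2)).

No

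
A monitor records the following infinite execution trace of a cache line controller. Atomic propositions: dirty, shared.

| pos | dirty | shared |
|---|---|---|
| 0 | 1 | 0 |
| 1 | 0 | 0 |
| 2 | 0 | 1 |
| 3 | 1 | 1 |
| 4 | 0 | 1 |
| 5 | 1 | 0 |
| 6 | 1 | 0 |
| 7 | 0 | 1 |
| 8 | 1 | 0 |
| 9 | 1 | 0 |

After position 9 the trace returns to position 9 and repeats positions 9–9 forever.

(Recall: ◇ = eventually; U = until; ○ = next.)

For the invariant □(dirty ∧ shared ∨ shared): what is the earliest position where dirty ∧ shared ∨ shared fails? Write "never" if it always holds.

At position 0 the labels are {dirty}, so dirty ∧ shared ∨ shared is false there. This is the first violation.

0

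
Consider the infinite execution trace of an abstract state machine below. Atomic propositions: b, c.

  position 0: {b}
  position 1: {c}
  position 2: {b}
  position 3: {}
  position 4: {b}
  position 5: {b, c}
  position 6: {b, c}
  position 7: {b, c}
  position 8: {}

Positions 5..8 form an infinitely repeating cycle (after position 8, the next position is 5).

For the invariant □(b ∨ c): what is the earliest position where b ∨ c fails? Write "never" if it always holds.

3

Check b ∨ c at each position in order: 0 ✓, 1 ✓, 2 ✓.
At position 3 the labels are {}, so b ∨ c is false there. This is the first violation.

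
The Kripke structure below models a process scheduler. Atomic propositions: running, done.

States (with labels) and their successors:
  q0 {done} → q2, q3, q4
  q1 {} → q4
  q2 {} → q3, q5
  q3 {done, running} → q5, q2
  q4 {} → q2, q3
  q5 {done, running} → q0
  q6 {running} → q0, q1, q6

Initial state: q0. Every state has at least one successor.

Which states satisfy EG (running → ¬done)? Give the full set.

States satisfying running → ¬done: {q0, q1, q2, q4, q6}.
States satisfying EG (running → ¬done): {q6}.

{q6}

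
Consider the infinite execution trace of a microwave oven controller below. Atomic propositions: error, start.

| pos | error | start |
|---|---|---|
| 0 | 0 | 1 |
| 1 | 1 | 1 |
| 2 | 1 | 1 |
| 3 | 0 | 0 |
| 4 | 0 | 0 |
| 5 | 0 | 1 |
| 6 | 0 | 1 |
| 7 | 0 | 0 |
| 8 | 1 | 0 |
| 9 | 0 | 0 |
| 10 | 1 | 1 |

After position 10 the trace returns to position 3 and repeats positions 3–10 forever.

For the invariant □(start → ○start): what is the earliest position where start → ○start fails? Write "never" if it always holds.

2

Check start → ○start at each position in order: 0 ✓, 1 ✓.
At position 2 the labels are {error, start} and the next position 3 has {}, so start → ○start is false there. This is the first violation.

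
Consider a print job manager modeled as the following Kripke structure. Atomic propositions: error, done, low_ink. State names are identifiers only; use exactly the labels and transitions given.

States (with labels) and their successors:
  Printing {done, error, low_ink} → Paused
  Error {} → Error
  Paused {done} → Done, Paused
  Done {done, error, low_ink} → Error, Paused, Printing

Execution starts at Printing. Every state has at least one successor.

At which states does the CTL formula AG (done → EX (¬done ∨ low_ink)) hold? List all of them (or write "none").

{Error}

States satisfying done → EX (¬done ∨ low_ink): {Error, Paused, Done}.
States satisfying AG (done → EX (¬done ∨ low_ink)): {Error}.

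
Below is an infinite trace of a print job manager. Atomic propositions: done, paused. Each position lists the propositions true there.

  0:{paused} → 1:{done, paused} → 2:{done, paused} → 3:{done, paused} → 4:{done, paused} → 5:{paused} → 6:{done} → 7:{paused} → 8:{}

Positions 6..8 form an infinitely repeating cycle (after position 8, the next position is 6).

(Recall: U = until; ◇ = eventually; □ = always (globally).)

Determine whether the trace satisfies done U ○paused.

Holds

Walking from position 0: ○paused first holds at position 0, and done holds at every earlier position along the way, so done U ○paused holds.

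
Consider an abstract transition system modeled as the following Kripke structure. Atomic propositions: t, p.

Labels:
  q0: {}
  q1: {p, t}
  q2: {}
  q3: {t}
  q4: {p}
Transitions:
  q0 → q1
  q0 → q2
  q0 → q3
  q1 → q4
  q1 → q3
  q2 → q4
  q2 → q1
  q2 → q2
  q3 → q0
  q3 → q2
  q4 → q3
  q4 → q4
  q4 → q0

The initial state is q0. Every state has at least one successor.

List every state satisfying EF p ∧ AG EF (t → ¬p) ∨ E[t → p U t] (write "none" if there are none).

States satisfying p: {q1, q4}.
States satisfying EF p: {q0, q1, q2, q3, q4}.
States satisfying EF (t → ¬p): {q0, q1, q2, q3, q4}.
States satisfying AG EF (t → ¬p): {q0, q1, q2, q3, q4}.
States satisfying EF p ∧ AG EF (t → ¬p): {q0, q1, q2, q3, q4}.
States satisfying t → p: {q0, q1, q2, q4}.
States satisfying t: {q1, q3}.
States satisfying E[t → p U t]: {q0, q1, q2, q3, q4}.
States satisfying EF p ∧ AG EF (t → ¬p) ∨ E[t → p U t]: {q0, q1, q2, q3, q4}.

{q0, q1, q2, q3, q4}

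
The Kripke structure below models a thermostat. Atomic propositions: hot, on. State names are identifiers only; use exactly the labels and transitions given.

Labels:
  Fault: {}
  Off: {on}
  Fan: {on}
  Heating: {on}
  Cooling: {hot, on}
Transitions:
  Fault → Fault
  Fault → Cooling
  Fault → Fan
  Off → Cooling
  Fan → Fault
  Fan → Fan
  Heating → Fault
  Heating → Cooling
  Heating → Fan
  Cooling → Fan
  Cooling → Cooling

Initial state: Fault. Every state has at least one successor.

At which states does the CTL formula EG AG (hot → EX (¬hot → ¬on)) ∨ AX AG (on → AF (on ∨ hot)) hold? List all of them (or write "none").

{Fault, Off, Fan, Heating, Cooling}

States satisfying AG (hot → EX (¬hot → ¬on)): {Fault, Off, Fan, Heating, Cooling}.
States satisfying EG AG (hot → EX (¬hot → ¬on)): {Fault, Off, Fan, Heating, Cooling}.
States satisfying AG (on → AF (on ∨ hot)): {Fault, Off, Fan, Heating, Cooling}.
States satisfying AX AG (on → AF (on ∨ hot)): {Fault, Off, Fan, Heating, Cooling}.
States satisfying EG AG (hot → EX (¬hot → ¬on)) ∨ AX AG (on → AF (on ∨ hot)): {Fault, Off, Fan, Heating, Cooling}.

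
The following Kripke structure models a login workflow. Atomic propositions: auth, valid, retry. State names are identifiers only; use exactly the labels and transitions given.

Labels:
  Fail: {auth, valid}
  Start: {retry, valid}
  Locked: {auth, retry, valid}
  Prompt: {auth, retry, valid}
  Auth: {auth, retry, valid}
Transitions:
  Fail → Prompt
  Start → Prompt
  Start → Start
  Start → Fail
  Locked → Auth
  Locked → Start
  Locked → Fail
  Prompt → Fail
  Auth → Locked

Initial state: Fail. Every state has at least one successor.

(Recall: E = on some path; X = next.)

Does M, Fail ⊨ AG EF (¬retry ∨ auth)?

Holds

States satisfying EF (¬retry ∨ auth): {Fail, Start, Locked, Prompt, Auth}.
States satisfying AG EF (¬retry ∨ auth): {Fail, Start, Locked, Prompt, Auth}.
Every state reachable from Fail satisfies EF (¬retry ∨ auth).
Fail ∈ Sat(AG EF (¬retry ∨ auth)).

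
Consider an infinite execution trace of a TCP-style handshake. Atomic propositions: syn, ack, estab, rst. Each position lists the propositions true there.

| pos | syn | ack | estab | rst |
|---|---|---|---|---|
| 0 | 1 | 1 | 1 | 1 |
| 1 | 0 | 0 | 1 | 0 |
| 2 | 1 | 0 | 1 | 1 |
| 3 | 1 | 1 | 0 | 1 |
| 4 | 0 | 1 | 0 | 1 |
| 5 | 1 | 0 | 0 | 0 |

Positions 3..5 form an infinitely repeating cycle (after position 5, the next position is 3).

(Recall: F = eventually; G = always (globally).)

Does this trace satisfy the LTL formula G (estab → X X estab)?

No

estab → X X estab must hold at every position from 0 onward. It fails at position 1, so G (estab → X X estab) is false.
Positions where estab holds: 0, 1, 2.
Check X X estab at each: 0→ok, 1→fails, 2→fails.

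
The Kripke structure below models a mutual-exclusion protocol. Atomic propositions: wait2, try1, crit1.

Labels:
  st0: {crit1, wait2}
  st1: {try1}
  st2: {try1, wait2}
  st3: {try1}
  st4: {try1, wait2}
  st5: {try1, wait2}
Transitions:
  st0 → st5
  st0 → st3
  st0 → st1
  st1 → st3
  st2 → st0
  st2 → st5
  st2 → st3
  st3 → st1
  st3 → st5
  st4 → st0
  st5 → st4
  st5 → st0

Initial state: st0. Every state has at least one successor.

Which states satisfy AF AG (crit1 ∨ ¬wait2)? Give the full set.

none

States satisfying AG (crit1 ∨ ¬wait2): ∅.
States satisfying AF AG (crit1 ∨ ¬wait2): ∅.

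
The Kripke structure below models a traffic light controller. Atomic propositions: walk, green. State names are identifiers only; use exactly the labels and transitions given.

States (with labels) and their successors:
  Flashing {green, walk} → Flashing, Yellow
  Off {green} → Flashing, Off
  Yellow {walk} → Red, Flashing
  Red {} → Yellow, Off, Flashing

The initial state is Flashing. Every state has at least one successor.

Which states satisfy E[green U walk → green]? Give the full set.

States satisfying green: {Flashing, Off}.
States satisfying walk → green: {Flashing, Off, Red}.
States satisfying E[green U walk → green]: {Flashing, Off, Red}.

{Flashing, Off, Red}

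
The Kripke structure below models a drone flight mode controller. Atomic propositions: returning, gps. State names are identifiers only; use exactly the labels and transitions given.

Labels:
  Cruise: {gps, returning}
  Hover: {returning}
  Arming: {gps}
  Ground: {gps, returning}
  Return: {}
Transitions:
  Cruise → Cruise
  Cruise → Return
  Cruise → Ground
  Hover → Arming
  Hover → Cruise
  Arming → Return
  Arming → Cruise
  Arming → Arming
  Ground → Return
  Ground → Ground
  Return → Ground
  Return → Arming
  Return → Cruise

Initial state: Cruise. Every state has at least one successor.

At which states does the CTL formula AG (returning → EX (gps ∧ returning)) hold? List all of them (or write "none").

{Cruise, Hover, Arming, Ground, Return}

States satisfying returning → EX (gps ∧ returning): {Cruise, Hover, Arming, Ground, Return}.
States satisfying AG (returning → EX (gps ∧ returning)): {Cruise, Hover, Arming, Ground, Return}.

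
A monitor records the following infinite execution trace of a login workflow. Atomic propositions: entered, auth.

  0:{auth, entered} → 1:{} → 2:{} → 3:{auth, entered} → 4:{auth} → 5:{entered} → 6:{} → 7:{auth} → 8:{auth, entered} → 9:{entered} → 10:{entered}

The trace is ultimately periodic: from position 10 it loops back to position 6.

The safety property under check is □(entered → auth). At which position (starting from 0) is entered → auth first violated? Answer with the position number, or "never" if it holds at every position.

5

Check entered → auth at each position in order: 0 ✓, 1 ✓, 2 ✓, 3 ✓, 4 ✓.
At position 5 the labels are {entered}, so entered → auth is false there. This is the first violation.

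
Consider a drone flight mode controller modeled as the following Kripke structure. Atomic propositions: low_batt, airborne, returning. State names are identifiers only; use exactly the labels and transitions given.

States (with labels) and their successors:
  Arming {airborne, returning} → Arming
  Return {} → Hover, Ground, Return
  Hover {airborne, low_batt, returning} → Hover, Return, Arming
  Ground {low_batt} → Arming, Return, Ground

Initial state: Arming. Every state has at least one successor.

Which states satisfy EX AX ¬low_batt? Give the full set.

States satisfying AX ¬low_batt: {Arming}.
States satisfying EX AX ¬low_batt: {Arming, Hover, Ground}.

{Arming, Hover, Ground}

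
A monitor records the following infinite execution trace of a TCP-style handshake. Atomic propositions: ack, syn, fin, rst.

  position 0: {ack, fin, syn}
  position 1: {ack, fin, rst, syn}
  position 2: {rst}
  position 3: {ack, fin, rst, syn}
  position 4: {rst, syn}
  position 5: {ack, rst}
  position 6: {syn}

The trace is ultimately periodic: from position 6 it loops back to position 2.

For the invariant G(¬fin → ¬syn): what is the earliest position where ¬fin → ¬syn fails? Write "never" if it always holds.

4

Check ¬fin → ¬syn at each position in order: 0 ✓, 1 ✓, 2 ✓, 3 ✓.
At position 4 the labels are {rst, syn}, so ¬fin → ¬syn is false there. This is the first violation.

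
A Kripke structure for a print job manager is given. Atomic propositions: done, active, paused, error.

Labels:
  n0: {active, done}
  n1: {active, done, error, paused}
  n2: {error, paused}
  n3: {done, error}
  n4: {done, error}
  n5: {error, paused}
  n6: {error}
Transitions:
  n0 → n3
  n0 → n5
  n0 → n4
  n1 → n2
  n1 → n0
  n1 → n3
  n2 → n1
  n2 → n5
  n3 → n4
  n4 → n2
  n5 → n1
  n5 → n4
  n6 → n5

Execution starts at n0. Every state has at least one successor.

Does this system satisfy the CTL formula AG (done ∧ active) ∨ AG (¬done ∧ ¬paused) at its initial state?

Violated

States satisfying done ∧ active: {n0, n1}.
States satisfying AG (done ∧ active): ∅.
States satisfying ¬done ∧ ¬paused: {n6}.
States satisfying AG (¬done ∧ ¬paused): ∅.
States satisfying AG (done ∧ active) ∨ AG (¬done ∧ ¬paused): ∅.
n0 ∉ Sat(AG (done ∧ active) ∨ AG (¬done ∧ ¬paused)).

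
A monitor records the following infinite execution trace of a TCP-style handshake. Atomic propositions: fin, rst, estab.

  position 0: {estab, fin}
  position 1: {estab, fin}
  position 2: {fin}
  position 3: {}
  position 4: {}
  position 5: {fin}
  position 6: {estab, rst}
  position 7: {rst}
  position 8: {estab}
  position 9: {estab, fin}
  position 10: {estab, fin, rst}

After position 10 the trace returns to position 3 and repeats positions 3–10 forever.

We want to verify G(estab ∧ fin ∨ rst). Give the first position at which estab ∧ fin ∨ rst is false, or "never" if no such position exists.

2

Check estab ∧ fin ∨ rst at each position in order: 0 ✓, 1 ✓.
At position 2 the labels are {fin}, so estab ∧ fin ∨ rst is false there. This is the first violation.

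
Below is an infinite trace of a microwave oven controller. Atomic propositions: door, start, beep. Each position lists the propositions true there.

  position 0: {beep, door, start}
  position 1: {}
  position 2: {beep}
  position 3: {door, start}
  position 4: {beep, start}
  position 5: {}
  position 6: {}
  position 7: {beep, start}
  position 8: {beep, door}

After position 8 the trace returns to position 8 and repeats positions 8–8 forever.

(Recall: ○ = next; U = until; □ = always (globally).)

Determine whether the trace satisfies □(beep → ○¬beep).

Violated

beep → ○¬beep must hold at every position from 0 onward. It fails at position 7, so □(beep → ○¬beep) is false.
Positions where beep holds: 0, 2, 4, 7, 8.
Check ○¬beep at each: 0→ok, 2→ok, 4→ok, 7→fails, 8→fails.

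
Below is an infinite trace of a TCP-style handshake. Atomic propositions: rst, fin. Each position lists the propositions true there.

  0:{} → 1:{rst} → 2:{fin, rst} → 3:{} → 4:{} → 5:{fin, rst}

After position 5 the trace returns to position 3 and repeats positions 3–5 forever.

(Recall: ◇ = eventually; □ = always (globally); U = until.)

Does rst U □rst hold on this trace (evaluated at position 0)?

Does not hold

Walking from position 0: at position 0, □rst has not yet held and rst fails, so rst U □rst is false.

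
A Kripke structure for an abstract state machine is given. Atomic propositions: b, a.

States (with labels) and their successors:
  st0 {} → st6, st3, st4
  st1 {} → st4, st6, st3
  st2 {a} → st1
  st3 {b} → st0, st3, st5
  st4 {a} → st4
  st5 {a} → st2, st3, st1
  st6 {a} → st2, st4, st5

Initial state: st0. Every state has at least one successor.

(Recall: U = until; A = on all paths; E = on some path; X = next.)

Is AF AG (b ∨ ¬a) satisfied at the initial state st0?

States satisfying AG (b ∨ ¬a): ∅.
States satisfying AF AG (b ∨ ¬a): ∅.
There is a path from st0 along which AG (b ∨ ¬a) never holds.
st0 ∉ Sat(AF AG (b ∨ ¬a)).

Violated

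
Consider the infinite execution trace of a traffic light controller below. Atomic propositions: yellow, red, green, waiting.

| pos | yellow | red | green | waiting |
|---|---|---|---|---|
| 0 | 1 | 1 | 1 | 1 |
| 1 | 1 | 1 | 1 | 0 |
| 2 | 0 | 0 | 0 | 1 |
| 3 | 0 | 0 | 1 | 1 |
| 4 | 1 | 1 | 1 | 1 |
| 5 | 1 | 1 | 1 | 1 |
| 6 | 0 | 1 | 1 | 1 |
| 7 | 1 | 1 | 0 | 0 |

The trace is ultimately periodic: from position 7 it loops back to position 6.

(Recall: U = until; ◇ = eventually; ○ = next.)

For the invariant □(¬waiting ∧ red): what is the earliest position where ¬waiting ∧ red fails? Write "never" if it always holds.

0

At position 0 the labels are {green, red, waiting, yellow}, so ¬waiting ∧ red is false there. This is the first violation.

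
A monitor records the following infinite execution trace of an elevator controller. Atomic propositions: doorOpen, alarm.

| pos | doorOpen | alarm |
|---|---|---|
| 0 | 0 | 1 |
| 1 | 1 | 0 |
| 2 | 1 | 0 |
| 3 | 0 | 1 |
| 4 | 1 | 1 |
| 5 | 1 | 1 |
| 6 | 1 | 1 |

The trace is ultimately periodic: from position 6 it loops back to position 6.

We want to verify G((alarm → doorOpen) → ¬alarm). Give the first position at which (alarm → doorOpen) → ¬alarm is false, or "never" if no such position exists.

Check (alarm → doorOpen) → ¬alarm at each position in order: 0 ✓, 1 ✓, 2 ✓, 3 ✓.
At position 4 the labels are {alarm, doorOpen}, so (alarm → doorOpen) → ¬alarm is false there. This is the first violation.

4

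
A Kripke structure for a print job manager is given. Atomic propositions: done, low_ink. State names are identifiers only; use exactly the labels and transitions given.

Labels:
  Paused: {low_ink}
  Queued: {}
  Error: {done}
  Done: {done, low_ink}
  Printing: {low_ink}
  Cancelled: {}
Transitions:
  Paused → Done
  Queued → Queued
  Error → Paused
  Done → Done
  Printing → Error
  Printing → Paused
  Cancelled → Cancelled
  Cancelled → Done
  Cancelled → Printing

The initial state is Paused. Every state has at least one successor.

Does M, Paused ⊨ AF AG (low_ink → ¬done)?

Does not hold

States satisfying AG (low_ink → ¬done): {Queued}.
States satisfying AF AG (low_ink → ¬done): {Queued}.
There is a path from Paused along which AG (low_ink → ¬done) never holds.
Paused ∉ Sat(AF AG (low_ink → ¬done)).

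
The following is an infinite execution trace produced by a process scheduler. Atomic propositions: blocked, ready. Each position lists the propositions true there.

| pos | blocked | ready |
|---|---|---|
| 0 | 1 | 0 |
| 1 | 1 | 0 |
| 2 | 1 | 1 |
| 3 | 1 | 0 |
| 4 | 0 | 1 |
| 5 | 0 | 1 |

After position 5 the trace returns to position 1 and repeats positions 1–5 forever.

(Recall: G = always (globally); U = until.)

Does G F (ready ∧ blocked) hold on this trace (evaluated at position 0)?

Satisfied

F (ready ∧ blocked) holds at every position 0..5, and those are all positions ever visited, so G F (ready ∧ blocked) holds.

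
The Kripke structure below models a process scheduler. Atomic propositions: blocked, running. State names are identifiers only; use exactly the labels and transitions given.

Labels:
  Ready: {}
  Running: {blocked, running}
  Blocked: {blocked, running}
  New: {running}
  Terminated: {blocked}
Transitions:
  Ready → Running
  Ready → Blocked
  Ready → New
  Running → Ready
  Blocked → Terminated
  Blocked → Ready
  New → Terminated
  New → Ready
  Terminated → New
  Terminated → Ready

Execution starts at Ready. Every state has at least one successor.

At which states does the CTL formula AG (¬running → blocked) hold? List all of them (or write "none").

none

States satisfying ¬running → blocked: {Running, Blocked, New, Terminated}.
States satisfying AG (¬running → blocked): ∅.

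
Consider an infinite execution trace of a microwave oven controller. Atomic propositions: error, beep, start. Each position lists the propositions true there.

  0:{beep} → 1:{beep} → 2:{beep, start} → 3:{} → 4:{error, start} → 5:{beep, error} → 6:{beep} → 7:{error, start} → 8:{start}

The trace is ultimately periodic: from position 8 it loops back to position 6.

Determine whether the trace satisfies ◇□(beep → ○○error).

Violated

□(beep → ○○error) is false at every position 0..8, so it never becomes true and ◇□(beep → ○○error) fails.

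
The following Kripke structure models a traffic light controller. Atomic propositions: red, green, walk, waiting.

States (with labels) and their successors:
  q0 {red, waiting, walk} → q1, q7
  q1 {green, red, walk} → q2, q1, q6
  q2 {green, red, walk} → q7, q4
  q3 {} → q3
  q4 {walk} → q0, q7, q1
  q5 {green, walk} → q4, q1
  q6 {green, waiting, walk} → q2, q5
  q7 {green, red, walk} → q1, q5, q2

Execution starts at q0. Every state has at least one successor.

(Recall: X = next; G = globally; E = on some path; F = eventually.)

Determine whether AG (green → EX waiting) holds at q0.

States satisfying green → EX waiting: {q0, q1, q3, q4}.
States satisfying AG (green → EX waiting): {q3}.
q2 is reachable from q0 and violates green → EX waiting, so AG fails at q0.
q0 ∉ Sat(AG (green → EX waiting)).

Violated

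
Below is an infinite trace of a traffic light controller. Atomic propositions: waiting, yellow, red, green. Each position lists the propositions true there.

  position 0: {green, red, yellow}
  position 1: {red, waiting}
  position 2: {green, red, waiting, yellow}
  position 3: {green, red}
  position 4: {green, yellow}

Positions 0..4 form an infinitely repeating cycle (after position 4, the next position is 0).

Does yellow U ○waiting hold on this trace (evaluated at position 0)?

Walking from position 0: ○waiting first holds at position 0, and yellow holds at every earlier position along the way, so yellow U ○waiting holds.

Satisfied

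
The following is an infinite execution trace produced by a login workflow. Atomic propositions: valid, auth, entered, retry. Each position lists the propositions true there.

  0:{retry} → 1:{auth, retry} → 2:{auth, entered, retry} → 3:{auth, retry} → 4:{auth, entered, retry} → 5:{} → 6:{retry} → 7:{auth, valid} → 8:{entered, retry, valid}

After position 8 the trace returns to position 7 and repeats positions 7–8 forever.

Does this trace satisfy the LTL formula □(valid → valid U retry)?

Satisfied

valid → valid U retry holds at every position 0..8, and those are all positions ever visited, so □(valid → valid U retry) holds.
Positions where valid holds: 7, 8.
Check valid U retry at each: 7→ok, 8→ok.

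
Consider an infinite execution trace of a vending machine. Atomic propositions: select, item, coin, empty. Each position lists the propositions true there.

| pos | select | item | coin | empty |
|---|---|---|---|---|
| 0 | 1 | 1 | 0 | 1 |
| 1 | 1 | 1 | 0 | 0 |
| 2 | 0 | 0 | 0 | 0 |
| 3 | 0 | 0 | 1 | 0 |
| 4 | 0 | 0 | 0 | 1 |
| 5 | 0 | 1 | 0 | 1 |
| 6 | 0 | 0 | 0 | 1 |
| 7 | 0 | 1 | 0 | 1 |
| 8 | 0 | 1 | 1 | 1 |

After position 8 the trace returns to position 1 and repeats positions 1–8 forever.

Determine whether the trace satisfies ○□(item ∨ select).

Does not hold

The position after 0 is 1; □(item ∨ select) is false there.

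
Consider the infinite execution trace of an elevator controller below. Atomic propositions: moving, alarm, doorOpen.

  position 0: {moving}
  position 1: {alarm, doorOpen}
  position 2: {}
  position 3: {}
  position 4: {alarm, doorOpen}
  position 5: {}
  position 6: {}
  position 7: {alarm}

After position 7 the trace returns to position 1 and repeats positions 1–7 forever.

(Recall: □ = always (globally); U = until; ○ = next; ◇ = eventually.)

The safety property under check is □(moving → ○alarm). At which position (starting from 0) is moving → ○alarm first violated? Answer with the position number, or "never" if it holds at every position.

never

moving → ○alarm holds at every position 0..7, and those are all the positions the trace ever visits, so the invariant □(moving → ○alarm) is never violated.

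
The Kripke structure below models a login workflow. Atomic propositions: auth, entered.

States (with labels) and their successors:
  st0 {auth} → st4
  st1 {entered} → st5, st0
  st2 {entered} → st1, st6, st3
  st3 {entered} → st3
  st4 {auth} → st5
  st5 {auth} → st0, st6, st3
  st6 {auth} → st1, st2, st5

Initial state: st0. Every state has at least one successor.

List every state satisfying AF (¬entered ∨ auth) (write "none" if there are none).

States satisfying ¬entered ∨ auth: {st0, st4, st5, st6}.
States satisfying AF (¬entered ∨ auth): {st0, st1, st4, st5, st6}.

{st0, st1, st4, st5, st6}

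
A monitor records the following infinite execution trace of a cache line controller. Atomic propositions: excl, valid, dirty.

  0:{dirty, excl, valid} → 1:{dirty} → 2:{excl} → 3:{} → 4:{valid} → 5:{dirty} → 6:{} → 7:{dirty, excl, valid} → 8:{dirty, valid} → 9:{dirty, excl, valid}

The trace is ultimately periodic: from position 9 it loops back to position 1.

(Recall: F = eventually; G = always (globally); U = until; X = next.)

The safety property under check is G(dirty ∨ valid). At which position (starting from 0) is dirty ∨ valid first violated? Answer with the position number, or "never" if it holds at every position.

Check dirty ∨ valid at each position in order: 0 ✓, 1 ✓.
At position 2 the labels are {excl}, so dirty ∨ valid is false there. This is the first violation.

2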